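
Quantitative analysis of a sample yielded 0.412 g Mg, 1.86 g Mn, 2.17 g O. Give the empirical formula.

Mg: 0.412 g ÷ 24.31 g/mol = 0.01695 mol
Mn: 1.86 g ÷ 54.94 g/mol = 0.03386 mol
O: 2.17 g ÷ 16.00 g/mol = 0.1356 mol
Divide by the smallest (0.01695 mol Mg): Mg 1.000, Mn 1.998, O 8.003
→ MgMn2O8

MgMn2O8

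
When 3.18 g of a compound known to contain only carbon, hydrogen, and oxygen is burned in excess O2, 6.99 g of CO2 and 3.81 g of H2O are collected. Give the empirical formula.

mol C = 6.99 / 44.01 = 0.1588; mass C = 0.1588 × 12.01 = 1.908 g
mol H = 2 × (3.81 / 18.02) = 0.4229; mass H = 0.4229 × 1.008 = 0.4262 g
mass O = 3.18 − (2.334) = 0.8462 g → mol O = 0.05289
Ratios (÷ 0.05289): C 3.003, H 7.995, O 1.000
Ratio ≈ 3:8:1, so the empirical formula is C3H8O

C3H8O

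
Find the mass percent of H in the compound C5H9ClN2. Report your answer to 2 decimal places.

Molar mass = 5(12.01) + 9(1.008) + 1(35.45) + 2(14.01) = 132.592 g/mol
Mass of H per mole = 9 × 1.008 = 9.072 g
% H = 9.072 / 132.592 × 100 = 6.84%

6.84%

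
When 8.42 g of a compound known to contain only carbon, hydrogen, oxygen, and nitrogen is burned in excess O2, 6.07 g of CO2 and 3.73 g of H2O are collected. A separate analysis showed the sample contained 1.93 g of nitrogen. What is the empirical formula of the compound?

mol C = 6.07 / 44.01 = 0.1379; mass C = 0.1379 × 12.01 = 1.656 g
mol H = 2 × (3.73 / 18.02) = 0.4140; mass H = 0.4140 × 1.008 = 0.4173 g
mol N = 1.93 / 14.01 = 0.1378
mass O = 8.42 − (4.004) = 4.416 g → mol O = 0.2760
Ratios (÷ 0.1378): C 1.001, H 3.005, N 1.000, O 2.004
→ CH3NO2

CH3NO2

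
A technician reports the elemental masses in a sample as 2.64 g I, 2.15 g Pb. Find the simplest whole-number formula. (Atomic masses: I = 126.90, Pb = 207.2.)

I: 2.64 g ÷ 126.90 g/mol = 0.0208 mol
Pb: 2.15 g ÷ 207.2 g/mol = 0.01038 mol
Ratios (÷ 0.01038): I 2.005, Pb 1.000
→ I2Pb

I2Pb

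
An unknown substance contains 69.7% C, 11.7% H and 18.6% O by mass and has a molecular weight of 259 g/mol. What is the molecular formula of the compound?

C15H30O3

Assume 100 g: 69.7 g C, 11.7 g H, 18.6 g O.
Moles — C: 69.7 / 12.01 = 5.803 mol; H: 11.7 / 1.008 = 11.61 mol; O: 18.6 / 16.00 = 1.163 mol
Divide by the smallest (1.163 mol O): C 4.992, H 9.985, O 1.000
≈ 5:10:1 → C5H10O
Empirical-formula mass = 86.13 g/mol
n = 259 / 86.13 = 3.01 ≈ 3
Molecular formula = (C5H10O)×3 = C15H30O3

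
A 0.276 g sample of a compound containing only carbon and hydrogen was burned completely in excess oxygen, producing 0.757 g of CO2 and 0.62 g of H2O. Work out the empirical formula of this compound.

mol C = 0.757 / 44.01 = 0.01720; mass C = 0.01720 × 12.01 = 0.2066 g
mol H = 2 × (0.62 / 18.02) = 0.06881; mass H = 0.06881 × 1.008 = 0.06936 g
Ratios (÷ 0.0172): C 1.000, H 4.001
Ratio ≈ 1:4, so the empirical formula is CH4

CH4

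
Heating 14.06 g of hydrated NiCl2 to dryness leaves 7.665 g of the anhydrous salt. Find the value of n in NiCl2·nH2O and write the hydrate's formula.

Mass of water lost = 14.06 − 7.665 = 6.395 g → 6.395 / 18.02 = 0.3549 mol H2O
Molar mass of NiCl2 = 129.59 g/mol → mol NiCl2 = 7.665 / 129.59 = 0.05915
n = 0.3549 / 0.05915 = 6.00 ≈ 6 → NiCl2·6H2O

NiCl2·6H2O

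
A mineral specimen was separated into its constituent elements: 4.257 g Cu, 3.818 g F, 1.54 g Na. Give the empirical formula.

CuF3Na

Moles — Cu: 4.257 / 63.55 = 0.06699 mol; F: 3.818 / 19.00 = 0.2009 mol; Na: 1.54 / 22.99 = 0.06699 mol
Divide by the smallest (0.06699 mol Na): Cu 1.000, F 3.000, Na 1.000
≈ 1:3:1 → CuF3Na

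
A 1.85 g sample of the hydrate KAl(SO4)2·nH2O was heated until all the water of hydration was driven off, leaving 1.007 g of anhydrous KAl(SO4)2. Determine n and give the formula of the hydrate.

Mass of water lost = 1.85 − 1.007 = 0.843 g → 0.843 / 18.02 = 0.04678 mol H2O
Molar mass of KAl(SO4)2 = 258.22 g/mol → mol KAl(SO4)2 = 1.007 / 258.22 = 0.0039
n = 0.04678 / 0.0039 = 12.00 ≈ 12 → KAl(SO4)2·12H2O

KAl(SO4)2·12H2O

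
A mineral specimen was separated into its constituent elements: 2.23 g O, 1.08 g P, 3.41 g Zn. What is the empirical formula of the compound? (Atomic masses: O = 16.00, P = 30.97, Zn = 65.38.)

O: 2.23 g ÷ 16.00 g/mol = 0.1394 mol
P: 1.08 g ÷ 30.97 g/mol = 0.03487 mol
Zn: 3.41 g ÷ 65.38 g/mol = 0.05216 mol
Divide by the smallest (0.03487 mol P): O 3.997, P 1.000, Zn 1.496
×2: O 7.99, P 2.00, Zn 2.99 → O8P2Zn3

O8P2Zn3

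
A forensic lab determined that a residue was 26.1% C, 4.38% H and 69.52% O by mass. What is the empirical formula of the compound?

Assume 100 g: 26.1 g C, 4.38 g H, 69.52 g O.
Moles — C: 26.1 / 12.01 = 2.173 mol; H: 4.38 / 1.008 = 4.345 mol; O: 69.52 / 16.00 = 4.345 mol
Divide by the smallest (2.173 mol C): C 1.000, H 1.999, O 1.999
Ratio ≈ 1:2:2, so the empirical formula is CH2O2

CH2O2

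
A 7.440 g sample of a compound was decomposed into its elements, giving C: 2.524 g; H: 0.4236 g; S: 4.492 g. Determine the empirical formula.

Moles — C: 2.524 / 12.01 = 0.2102 mol; H: 0.4236 / 1.008 = 0.4202 mol; S: 4.492 / 32.07 = 0.1401 mol
Divide by the smallest (0.1401 mol S): C 1.500, H 3.000, S 1.000
Scaling by 2: C 3.00, H 6.00, S 2.00 → C3H6S2

C3H6S2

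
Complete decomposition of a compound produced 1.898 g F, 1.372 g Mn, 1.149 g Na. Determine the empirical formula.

F: 1.898 g ÷ 19.00 g/mol = 0.09989 mol
Mn: 1.372 g ÷ 54.94 g/mol = 0.02497 mol
Na: 1.149 g ÷ 22.99 g/mol = 0.04998 mol
Divide by the smallest (0.02497 mol Mn): F 4.000, Mn 1.000, Na 2.001
≈ 4:1:2 → F4MnNa2

F4MnNa2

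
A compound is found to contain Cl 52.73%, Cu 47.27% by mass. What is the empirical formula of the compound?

Cl2Cu

Assume 100 g: 52.73 g Cl, 47.27 g Cu.
Moles — Cl: 52.73 / 35.45 = 1.487 mol; Cu: 47.27 / 63.55 = 0.7438 mol
Ratios (÷ 0.7438): Cl 2.000, Cu 1.000
≈ 2:1 → Cl2Cu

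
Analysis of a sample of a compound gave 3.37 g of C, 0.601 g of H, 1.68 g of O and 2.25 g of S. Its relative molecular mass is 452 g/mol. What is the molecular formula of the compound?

C16H34O6S4

n(C) = 3.37/12.01 = 0.2806, n(H) = 0.601/1.008 = 0.5962, n(O) = 1.68/16.00 = 0.105, n(S) = 2.25/32.07 = 0.07016
Divide by the smallest (0.07016 mol S): C 3.999, H 8.498, O 1.497, S 1.000
Scaling by 2: C 8.00, H 17.00, O 2.99, S 2.00 → C8H17O3S2
Empirical-formula mass = 225.36 g/mol
n = 452 / 225.36 = 2.01 ≈ 2
Molecular formula = (C8H17O3S2)×2 = C16H34O6S4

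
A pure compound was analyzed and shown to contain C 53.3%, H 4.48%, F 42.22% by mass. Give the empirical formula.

Assume 100 g: 53.3 g C, 4.48 g H, 42.22 g F.
C: 53.3 g ÷ 12.01 g/mol = 4.438 mol
H: 4.48 g ÷ 1.008 g/mol = 4.444 mol
F: 42.22 g ÷ 19.00 g/mol = 2.222 mol
Ratios (÷ 2.222): C 1.997, H 2.000, F 1.000
≈ 2:2:1 → C2H2F

C2H2F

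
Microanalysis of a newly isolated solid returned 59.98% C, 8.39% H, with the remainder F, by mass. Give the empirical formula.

Assume 100 g: 59.98 g C, 8.39 g H, 31.63 g F.
Moles — C: 59.98 / 12.01 = 4.994 mol; H: 8.39 / 1.008 = 8.323 mol; F: 31.63 / 19.00 = 1.665 mol
Smallest is F at 1.665 mol; normalising gives C 3.000, H 5.000, F 1.000
Ratio ≈ 3:5:1, so the empirical formula is C3H5F

C3H5F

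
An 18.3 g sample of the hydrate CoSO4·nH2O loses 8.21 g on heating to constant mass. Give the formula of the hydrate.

CoSO4·7H2O

Mass of anhydrous CoSO4 = 18.3 − 8.21 = 10.09 g
mol H2O = 8.21 / 18.02 = 0.4556
Molar mass of CoSO4 = 155.00 g/mol → mol CoSO4 = 10.09 / 155.00 = 0.0651
n = 0.4556 / 0.0651 = 7.00 ≈ 7 → CoSO4·7H2O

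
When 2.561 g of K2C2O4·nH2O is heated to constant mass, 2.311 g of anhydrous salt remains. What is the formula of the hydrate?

Mass of water lost = 2.561 − 2.311 = 0.25 g → 0.25 / 18.02 = 0.01387 mol H2O
Molar mass of K2C2O4 = 166.22 g/mol → mol K2C2O4 = 2.311 / 166.22 = 0.0139
n = 0.01387 / 0.0139 = 1.00 ≈ 1 → K2C2O4·H2O

K2C2O4·H2O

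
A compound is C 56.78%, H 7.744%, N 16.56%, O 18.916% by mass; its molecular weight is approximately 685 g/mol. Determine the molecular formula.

Assume 100 g: 56.78 g C, 7.744 g H, 16.56 g N, 18.916 g O.
n(C) = 56.78/12.01 = 4.728, n(H) = 7.744/1.008 = 7.683, n(N) = 16.56/14.01 = 1.182, n(O) = 18.916/16.00 = 1.182
Ratios (÷ 1.182): C 4.000, H 6.500, N 1.000, O 1.000
×2: C 8.00, H 13.00, N 2.00, O 2.00 → C8H13N2O2
Empirical-formula mass = 169.20 g/mol
n = 685 / 169.20 = 4.05 ≈ 4
Molecular formula = (C8H13N2O2)×4 = C32H52N8O8

C32H52N8O8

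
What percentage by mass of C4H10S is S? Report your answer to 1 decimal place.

35.6%

Molar mass = 4(12.01) + 10(1.008) + 1(32.07) = 90.190 g/mol
Mass of S per mole = 1 × 32.07 = 32.070 g
% S = 32.070 / 90.190 × 100 = 35.6%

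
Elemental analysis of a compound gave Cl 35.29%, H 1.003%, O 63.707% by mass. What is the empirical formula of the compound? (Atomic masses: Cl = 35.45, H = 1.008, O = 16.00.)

Assume 100 g: 35.29 g Cl, 1.003 g H, 63.707 g O.
n(Cl) = 35.29/35.45 = 0.9955, n(H) = 1.003/1.008 = 0.995, n(O) = 63.707/16.00 = 3.982
Divide by the smallest (0.995 mol H): Cl 1.000, H 1.000, O 4.002
→ ClHO4

ClHO4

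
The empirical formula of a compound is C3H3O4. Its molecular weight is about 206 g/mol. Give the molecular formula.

C6H6O8

Empirical-formula mass = 103.05 g/mol
n = 206 / 103.05 = 2.00 ≈ 2
Molecular formula = (C3H3O4)2 = C6H6O8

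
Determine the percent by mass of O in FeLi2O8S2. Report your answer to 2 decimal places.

Molar mass = 1(55.85) + 2(6.94) + 8(16.00) + 2(32.07) = 261.870 g/mol
Mass of O per mole = 8 × 16.00 = 128.000 g
% O = 128.000 / 261.870 × 100 = 48.88%

48.88%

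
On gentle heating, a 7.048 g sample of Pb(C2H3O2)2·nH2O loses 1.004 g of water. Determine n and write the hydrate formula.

Pb(C2H3O2)2·3H2O

Mass of anhydrous Pb(C2H3O2)2 = 7.048 − 1.004 = 6.044 g
mol H2O = 1.004 / 18.02 = 0.05572
Molar mass of Pb(C2H3O2)2 = 325.29 g/mol → mol Pb(C2H3O2)2 = 6.044 / 325.29 = 0.01858
n = 0.05572 / 0.01858 = 3.00 ≈ 3 → Pb(C2H3O2)2·3H2O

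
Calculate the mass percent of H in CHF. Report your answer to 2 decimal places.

3.15%

Molar mass = 1(12.01) + 1(1.008) + 1(19.00) = 32.018 g/mol
Mass of H per mole = 1 × 1.008 = 1.008 g
% H = 1.008 / 32.018 × 100 = 3.15%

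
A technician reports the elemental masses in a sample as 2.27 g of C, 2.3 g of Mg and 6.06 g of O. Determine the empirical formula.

C2MgO4

n(C) = 2.27/12.01 = 0.189, n(Mg) = 2.3/24.31 = 0.09461, n(O) = 6.06/16.00 = 0.3787
Smallest is Mg at 0.09461 mol; normalising gives C 1.998, Mg 1.000, O 4.003
→ C2MgO4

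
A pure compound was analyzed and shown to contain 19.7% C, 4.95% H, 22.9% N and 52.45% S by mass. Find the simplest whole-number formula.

Assume 100 g: 19.7 g C, 4.95 g H, 22.9 g N, 52.45 g S.
C: 19.7 g ÷ 12.01 g/mol = 1.64 mol
H: 4.95 g ÷ 1.008 g/mol = 4.911 mol
N: 22.9 g ÷ 14.01 g/mol = 1.635 mol
S: 52.45 g ÷ 32.07 g/mol = 1.635 mol
Ratios (÷ 1.635): C 1.004, H 3.004, N 1.000, S 1.001
Ratio ≈ 1:3:1:1, so the empirical formula is CH3NS

CH3NS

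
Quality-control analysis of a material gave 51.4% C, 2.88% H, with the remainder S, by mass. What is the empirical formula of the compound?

Assume 100 g: 51.4 g C, 2.88 g H, 45.72 g S.
Moles — C: 51.4 / 12.01 = 4.28 mol; H: 2.88 / 1.008 = 2.857 mol; S: 45.72 / 32.07 = 1.426 mol
Ratios (÷ 1.426): C 3.002, H 2.004, S 1.000
Ratio ≈ 3:2:1, so the empirical formula is C3H2S

C3H2S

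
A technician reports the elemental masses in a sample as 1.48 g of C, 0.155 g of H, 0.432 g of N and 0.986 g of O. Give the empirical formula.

C: 1.48 g ÷ 12.01 g/mol = 0.1232 mol
H: 0.155 g ÷ 1.008 g/mol = 0.1538 mol
N: 0.432 g ÷ 14.01 g/mol = 0.03084 mol
O: 0.986 g ÷ 16.00 g/mol = 0.06162 mol
Smallest is N at 0.03084 mol; normalising gives C 3.996, H 4.987, N 1.000, O 1.999
→ C4H5NO2

C4H5NO2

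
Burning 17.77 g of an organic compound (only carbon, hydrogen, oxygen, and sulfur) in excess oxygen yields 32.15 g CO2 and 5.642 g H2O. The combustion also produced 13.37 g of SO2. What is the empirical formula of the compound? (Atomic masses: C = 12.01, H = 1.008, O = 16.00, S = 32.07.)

mol C = 32.15 / 44.01 = 0.7305; mass C = 0.7305 × 12.01 = 8.773 g
mol H = 2 × (5.642 / 18.02) = 0.6262; mass H = 0.6262 × 1.008 = 0.6312 g
mol S = 13.37 / 64.07 = 0.2087; mass S = 6.692 g
mass O = 17.77 − (16.10) = 1.673 g → mol O = 0.1046
Divide by the smallest (0.1046 mol O): C 6.986, H 5.989, O 1.000, S 1.996
→ C7H6OS2

C7H6OS2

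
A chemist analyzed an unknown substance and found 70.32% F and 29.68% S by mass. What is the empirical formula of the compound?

Assume 100 g: 70.32 g F, 29.68 g S.
Moles — F: 70.32 / 19.00 = 3.701 mol; S: 29.68 / 32.07 = 0.9255 mol
Smallest is S at 0.9255 mol; normalising gives F 3.999, S 1.000
→ F4S

F4S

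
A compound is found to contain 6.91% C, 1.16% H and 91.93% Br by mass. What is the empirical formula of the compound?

Assume 100 g: 6.91 g C, 1.16 g H, 91.93 g Br.
Moles — C: 6.91 / 12.01 = 0.5754 mol; H: 1.16 / 1.008 = 1.151 mol; Br: 91.93 / 79.90 = 1.151 mol
Smallest is C at 0.5754 mol; normalising gives C 1.000, H 2.000, Br 2.000
Ratio ≈ 1:2:2, so the empirical formula is CH2Br2

CH2Br2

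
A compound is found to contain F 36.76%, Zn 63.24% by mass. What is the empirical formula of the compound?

F2Zn

Assume 100 g: 36.76 g F, 63.24 g Zn.
F: 36.76 g ÷ 19.00 g/mol = 1.935 mol
Zn: 63.24 g ÷ 65.38 g/mol = 0.9673 mol
Ratios (÷ 0.9673): F 2.000, Zn 1.000
→ F2Zn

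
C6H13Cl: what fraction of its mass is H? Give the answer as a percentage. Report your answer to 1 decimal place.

Molar mass = 6(12.01) + 13(1.008) + 1(35.45) = 120.614 g/mol
Mass of H per mole = 13 × 1.008 = 13.104 g
% H = 13.104 / 120.614 × 100 = 10.9%

10.9%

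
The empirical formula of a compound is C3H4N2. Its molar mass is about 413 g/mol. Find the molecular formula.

Empirical-formula mass = 68.08 g/mol
n = 413 / 68.08 = 6.07 ≈ 6
Molecular formula = (C3H4N2)6 = C18H24N12

C18H24N12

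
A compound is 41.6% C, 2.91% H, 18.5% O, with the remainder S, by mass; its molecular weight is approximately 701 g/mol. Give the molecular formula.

Assume 100 g: 41.6 g C, 2.91 g H, 18.5 g O, 36.99 g S.
Moles — C: 41.6 / 12.01 = 3.464 mol; H: 2.91 / 1.008 = 2.887 mol; O: 18.5 / 16.00 = 1.156 mol; S: 36.99 / 32.07 = 1.153 mol
Divide by the smallest (1.153 mol S): C 3.003, H 2.503, O 1.002, S 1.000
Scaling by 2: C 6.01, H 5.01, O 2.00, S 2.00 → C6H5O2S2
Empirical-formula mass = 173.24 g/mol
n = 701 / 173.24 = 4.05 ≈ 4
Molecular formula = (C6H5O2S2)×4 = C24H20O8S8

C24H20O8S8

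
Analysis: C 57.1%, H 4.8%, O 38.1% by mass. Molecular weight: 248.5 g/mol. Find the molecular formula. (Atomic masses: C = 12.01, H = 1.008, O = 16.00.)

Assume 100 g: 57.1 g C, 4.8 g H, 38.1 g O.
Moles — C: 57.1 / 12.01 = 4.754 mol; H: 4.8 / 1.008 = 4.762 mol; O: 38.1 / 16.00 = 2.381 mol
Divide by the smallest (2.381 mol O): C 1.997, H 2.000, O 1.000
≈ 2:2:1 → C2H2O
Empirical-formula mass = 42.04 g/mol
n = 248.5 / 42.04 = 5.91 ≈ 6
Molecular formula = (C2H2O)×6 = C12H12O6

C12H12O6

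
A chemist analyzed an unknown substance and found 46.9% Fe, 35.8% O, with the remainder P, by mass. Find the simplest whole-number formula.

Assume 100 g: 46.9 g Fe, 35.8 g O, 17.3 g P.
Fe: 46.9 g ÷ 55.85 g/mol = 0.8397 mol
O: 35.8 g ÷ 16.00 g/mol = 2.237 mol
P: 17.3 g ÷ 30.97 g/mol = 0.5586 mol
Smallest is P at 0.5586 mol; normalising gives Fe 1.503, O 4.006, P 1.000
Multiply by 2: Fe 3.01, O 8.01, P 2.00 → Fe3O8P2

Fe3O8P2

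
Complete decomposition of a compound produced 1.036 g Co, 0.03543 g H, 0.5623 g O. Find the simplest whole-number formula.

Co: 1.036 g ÷ 58.93 g/mol = 0.01758 mol
H: 0.03543 g ÷ 1.008 g/mol = 0.03515 mol
O: 0.5623 g ÷ 16.00 g/mol = 0.03514 mol
Ratios (÷ 0.01758): Co 1.000, H 1.999, O 1.999
Ratio ≈ 1:2:2, so the empirical formula is CoH2O2

CoH2O2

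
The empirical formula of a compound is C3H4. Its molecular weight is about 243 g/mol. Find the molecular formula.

Empirical-formula mass = 40.06 g/mol
n = 243 / 40.06 = 6.07 ≈ 6
Molecular formula = (C3H4)6 = C18H24

C18H24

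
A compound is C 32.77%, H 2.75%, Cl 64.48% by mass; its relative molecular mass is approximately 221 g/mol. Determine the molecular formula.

Assume 100 g: 32.77 g C, 2.75 g H, 64.48 g Cl.
n(C) = 32.77/12.01 = 2.729, n(H) = 2.75/1.008 = 2.728, n(Cl) = 64.48/35.45 = 1.819
Smallest is Cl at 1.819 mol; normalising gives C 1.500, H 1.500, Cl 1.000
Scaling by 2: C 3.00, H 3.00, Cl 2.00 → C3H3Cl2
Empirical-formula mass = 109.95 g/mol
n = 221 / 109.95 = 2.01 ≈ 2
Molecular formula = (C3H3Cl2)×2 = C6H6Cl4

C6H6Cl4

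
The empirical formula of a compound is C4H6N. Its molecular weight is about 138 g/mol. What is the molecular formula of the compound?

C8H12N2

Empirical-formula mass = 68.10 g/mol
n = 138 / 68.10 = 2.03 ≈ 2
Molecular formula = (C4H6N)2 = C8H12N2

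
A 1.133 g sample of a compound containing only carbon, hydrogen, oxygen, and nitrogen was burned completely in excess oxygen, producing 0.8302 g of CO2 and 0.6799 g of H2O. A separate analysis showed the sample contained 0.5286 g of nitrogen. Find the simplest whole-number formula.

CH4N2O

mol C = 0.8302 / 44.01 = 0.01886; mass C = 0.01886 × 12.01 = 0.2266 g
mol H = 2 × (0.6799 / 18.02) = 0.07546; mass H = 0.07546 × 1.008 = 0.07606 g
mol N = 0.5286 / 14.01 = 0.03773
mass O = 1.133 − (0.8312) = 0.3018 g → mol O = 0.01886
Divide by the smallest (0.01886 mol O): C 1.000, H 4.001, N 2.000, O 1.000
Ratio ≈ 1:4:2:1, so the empirical formula is CH4N2O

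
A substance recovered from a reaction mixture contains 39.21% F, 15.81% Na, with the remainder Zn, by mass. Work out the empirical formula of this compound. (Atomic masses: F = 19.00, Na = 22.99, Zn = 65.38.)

F3NaZn

Assume 100 g: 39.21 g F, 15.81 g Na, 44.98 g Zn.
n(F) = 39.21/19.00 = 2.064, n(Na) = 15.81/22.99 = 0.6877, n(Zn) = 44.98/65.38 = 0.688
Divide by the smallest (0.6877 mol Na): F 3.001, Na 1.000, Zn 1.000
≈ 3:1:1 → F3NaZn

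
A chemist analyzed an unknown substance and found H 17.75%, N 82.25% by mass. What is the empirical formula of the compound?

H3N

Assume 100 g: 17.75 g H, 82.25 g N.
Moles — H: 17.75 / 1.008 = 17.61 mol; N: 82.25 / 14.01 = 5.871 mol
Smallest is N at 5.871 mol; normalising gives H 2.999, N 1.000
≈ 3:1 → H3N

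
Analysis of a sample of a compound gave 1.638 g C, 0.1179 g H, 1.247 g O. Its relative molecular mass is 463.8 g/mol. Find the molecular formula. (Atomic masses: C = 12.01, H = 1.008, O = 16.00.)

C: 1.638 g ÷ 12.01 g/mol = 0.1364 mol
H: 0.1179 g ÷ 1.008 g/mol = 0.117 mol
O: 1.247 g ÷ 16.00 g/mol = 0.07794 mol
Smallest is O at 0.07794 mol; normalising gives C 1.750, H 1.501, O 1.000
Scaling by 4: C 7.00, H 6.00, O 4.00 → C7H6O4
Empirical-formula mass = 154.12 g/mol
n = 463.8 / 154.12 = 3.01 ≈ 3
Molecular formula = (C7H6O4)×3 = C21H18O12

C21H18O12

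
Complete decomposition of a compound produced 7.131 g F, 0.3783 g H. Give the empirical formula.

FH

Moles — F: 7.131 / 19.00 = 0.3753 mol; H: 0.3783 / 1.008 = 0.3753 mol
Ratios (÷ 0.3753): F 1.000, H 1.000
Ratio ≈ 1:1, so the empirical formula is FH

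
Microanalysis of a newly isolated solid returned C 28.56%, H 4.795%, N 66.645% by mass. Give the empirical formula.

CH2N2

Assume 100 g: 28.56 g C, 4.795 g H, 66.645 g N.
C: 28.56 g ÷ 12.01 g/mol = 2.378 mol
H: 4.795 g ÷ 1.008 g/mol = 4.757 mol
N: 66.645 g ÷ 14.01 g/mol = 4.757 mol
Divide by the smallest (2.378 mol C): C 1.000, H 2.000, N 2.000
→ CH2N2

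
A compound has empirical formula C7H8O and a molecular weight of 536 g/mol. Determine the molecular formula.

C35H40O5

Empirical-formula mass = 108.13 g/mol
n = 536 / 108.13 = 4.96 ≈ 5
Molecular formula = (C7H8O)5 = C35H40O5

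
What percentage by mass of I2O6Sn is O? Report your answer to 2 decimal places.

Molar mass = 2(126.90) + 6(16.00) + 1(118.71) = 468.510 g/mol
Mass of O per mole = 6 × 16.00 = 96.000 g
% O = 96.000 / 468.510 × 100 = 20.49%

20.49%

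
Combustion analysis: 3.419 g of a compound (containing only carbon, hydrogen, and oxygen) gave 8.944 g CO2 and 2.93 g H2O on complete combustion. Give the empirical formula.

C5H8O

mol C = 8.944 / 44.01 = 0.2032; mass C = 0.2032 × 12.01 = 2.441 g
mol H = 2 × (2.93 / 18.02) = 0.3252; mass H = 0.3252 × 1.008 = 0.3278 g
mass O = 3.419 − (2.769) = 0.6505 g → mol O = 0.04065
Ratios (÷ 0.04065): C 4.999, H 7.999, O 1.000
→ C5H8O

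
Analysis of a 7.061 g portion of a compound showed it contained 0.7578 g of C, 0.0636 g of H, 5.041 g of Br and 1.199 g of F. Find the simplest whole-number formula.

Moles — C: 0.7578 / 12.01 = 0.0631 mol; H: 0.0636 / 1.008 = 0.0631 mol; Br: 5.041 / 79.90 = 0.06309 mol; F: 1.199 / 19.00 = 0.06311 mol
Ratios (÷ 0.06309): C 1.000, H 1.000, Br 1.000, F 1.000
Ratio ≈ 1:1:1:1, so the empirical formula is CHBrF

CHBrF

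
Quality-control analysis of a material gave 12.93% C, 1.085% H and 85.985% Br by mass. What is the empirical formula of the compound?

Assume 100 g: 12.93 g C, 1.085 g H, 85.985 g Br.
n(C) = 12.93/12.01 = 1.077, n(H) = 1.085/1.008 = 1.076, n(Br) = 85.985/79.90 = 1.076
Smallest is Br at 1.076 mol; normalising gives C 1.000, H 1.000, Br 1.000
→ CHBr

CHBr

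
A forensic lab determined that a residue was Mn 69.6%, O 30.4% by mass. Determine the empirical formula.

Assume 100 g: 69.6 g Mn, 30.4 g O.
Moles — Mn: 69.6 / 54.94 = 1.267 mol; O: 30.4 / 16.00 = 1.9 mol
Ratios (÷ 1.267): Mn 1.000, O 1.500
×2: Mn 2.00, O 3.00 → Mn2O3

Mn2O3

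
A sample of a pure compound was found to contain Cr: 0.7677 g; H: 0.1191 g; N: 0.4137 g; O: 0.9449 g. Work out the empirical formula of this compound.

CrH8N2O4

n(Cr) = 0.7677/52.00 = 0.01476, n(H) = 0.1191/1.008 = 0.1182, n(N) = 0.4137/14.01 = 0.02953, n(O) = 0.9449/16.00 = 0.05906
Smallest is Cr at 0.01476 mol; normalising gives Cr 1.000, H 8.003, N 2.000, O 4.000
→ CrH8N2O4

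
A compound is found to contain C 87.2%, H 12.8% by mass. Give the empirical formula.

C4H7

Assume 100 g: 87.2 g C, 12.8 g H.
n(C) = 87.2/12.01 = 7.261, n(H) = 12.8/1.008 = 12.7
Ratios (÷ 7.261): C 1.000, H 1.749
Multiply by 4: C 4.00, H 7.00 → C4H7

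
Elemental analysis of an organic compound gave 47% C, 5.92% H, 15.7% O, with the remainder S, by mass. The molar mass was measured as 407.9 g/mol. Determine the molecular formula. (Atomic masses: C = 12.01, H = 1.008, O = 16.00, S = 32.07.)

C16H24O4S4

Assume 100 g: 47 g C, 5.92 g H, 15.7 g O, 31.38 g S.
Moles — C: 47 / 12.01 = 3.913 mol; H: 5.92 / 1.008 = 5.873 mol; O: 15.7 / 16.00 = 0.9812 mol; S: 31.38 / 32.07 = 0.9785 mol
Divide by the smallest (0.9785 mol S): C 3.999, H 6.002, O 1.003, S 1.000
Ratio ≈ 4:6:1:1, so the empirical formula is C4H6OS
Empirical-formula mass = 102.16 g/mol
n = 407.9 / 102.16 = 3.99 ≈ 4
Molecular formula = (C4H6OS)×4 = C16H24O4S4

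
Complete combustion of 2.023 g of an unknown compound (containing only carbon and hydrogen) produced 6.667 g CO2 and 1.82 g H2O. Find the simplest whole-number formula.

C3H4

mol C = 6.667 / 44.01 = 0.1515; mass C = 0.1515 × 12.01 = 1.819 g
mol H = 2 × (1.82 / 18.02) = 0.2020; mass H = 0.2020 × 1.008 = 0.2036 g
Smallest is C at 0.1515 mol; normalising gives C 1.000, H 1.333
Multiply by 3: C 3.00, H 4.00 → C3H4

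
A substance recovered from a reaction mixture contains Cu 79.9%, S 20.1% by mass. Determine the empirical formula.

Cu2S

Assume 100 g: 79.9 g Cu, 20.1 g S.
Cu: 79.9 g ÷ 63.55 g/mol = 1.257 mol
S: 20.1 g ÷ 32.07 g/mol = 0.6268 mol
Ratios (÷ 0.6268): Cu 2.006, S 1.000
→ Cu2S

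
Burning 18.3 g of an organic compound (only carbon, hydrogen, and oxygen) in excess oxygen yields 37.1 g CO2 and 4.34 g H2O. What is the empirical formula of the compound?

mol C = 37.1 / 44.01 = 0.8430; mass C = 0.8430 × 12.01 = 10.12 g
mol H = 2 × (4.34 / 18.02) = 0.4817; mass H = 0.4817 × 1.008 = 0.4855 g
mass O = 18.3 − (10.61) = 7.690 g → mol O = 0.4806
Smallest is O at 0.4806 mol; normalising gives C 1.754, H 1.002, O 1.000
Scaling by 4: C 7.02, H 4.01, O 4.00 → C7H4O4

C7H4O4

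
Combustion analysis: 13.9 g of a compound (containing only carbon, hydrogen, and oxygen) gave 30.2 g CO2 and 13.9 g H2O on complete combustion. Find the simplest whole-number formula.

C8H18O3

mol C = 30.2 / 44.01 = 0.6862; mass C = 0.6862 × 12.01 = 8.241 g
mol H = 2 × (13.9 / 18.02) = 1.543; mass H = 1.543 × 1.008 = 1.555 g
mass O = 13.9 − (9.796) = 4.104 g → mol O = 0.2565
Ratios (÷ 0.2565): C 2.676, H 6.015, O 1.000
×3: C 8.03, H 18.05, O 3.00 → C8H18O3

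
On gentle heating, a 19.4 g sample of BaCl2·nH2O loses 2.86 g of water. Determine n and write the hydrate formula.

BaCl2·2H2O

Mass of anhydrous BaCl2 = 19.4 − 2.86 = 16.54 g
mol H2O = 2.86 / 18.02 = 0.1587
Molar mass of BaCl2 = 208.23 g/mol → mol BaCl2 = 16.54 / 208.23 = 0.07943
n = 0.1587 / 0.07943 = 2.00 ≈ 2 → BaCl2·2H2O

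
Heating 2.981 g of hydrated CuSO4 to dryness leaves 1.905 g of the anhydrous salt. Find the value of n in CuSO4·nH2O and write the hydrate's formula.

Mass of water lost = 2.981 − 1.905 = 1.076 g → 1.076 / 18.02 = 0.05971 mol H2O
Molar mass of CuSO4 = 159.62 g/mol → mol CuSO4 = 1.905 / 159.62 = 0.01193
n = 0.05971 / 0.01193 = 5.00 ≈ 5 → CuSO4·5H2O

CuSO4·5H2O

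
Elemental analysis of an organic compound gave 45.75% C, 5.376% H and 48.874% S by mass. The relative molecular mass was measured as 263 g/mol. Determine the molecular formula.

Assume 100 g: 45.75 g C, 5.376 g H, 48.874 g S.
C: 45.75 g ÷ 12.01 g/mol = 3.809 mol
H: 5.376 g ÷ 1.008 g/mol = 5.333 mol
S: 48.874 g ÷ 32.07 g/mol = 1.524 mol
Ratios (÷ 1.524): C 2.500, H 3.500, S 1.000
×2: C 5.00, H 7.00, S 2.00 → C5H7S2
Empirical-formula mass = 131.25 g/mol
n = 263 / 131.25 = 2.00 ≈ 2
Molecular formula = (C5H7S2)×2 = C10H14S4

C10H14S4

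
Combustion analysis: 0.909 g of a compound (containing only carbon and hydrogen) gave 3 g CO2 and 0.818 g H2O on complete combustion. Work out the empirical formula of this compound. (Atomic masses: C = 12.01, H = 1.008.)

C3H4

mol C = 3 / 44.01 = 0.06817; mass C = 0.06817 × 12.01 = 0.8187 g
mol H = 2 × (0.818 / 18.02) = 0.09079; mass H = 0.09079 × 1.008 = 0.09151 g
Smallest is C at 0.06817 mol; normalising gives C 1.000, H 1.332
×3: C 3.00, H 4.00 → C3H4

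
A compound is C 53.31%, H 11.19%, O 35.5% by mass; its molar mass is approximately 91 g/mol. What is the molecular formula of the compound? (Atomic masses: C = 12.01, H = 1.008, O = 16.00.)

C4H10O2

Assume 100 g: 53.31 g C, 11.19 g H, 35.5 g O.
n(C) = 53.31/12.01 = 4.439, n(H) = 11.19/1.008 = 11.1, n(O) = 35.5/16.00 = 2.219
Divide by the smallest (2.219 mol O): C 2.001, H 5.003, O 1.000
Ratio ≈ 2:5:1, so the empirical formula is C2H5O
Empirical-formula mass = 45.06 g/mol
n = 91 / 45.06 = 2.02 ≈ 2
Molecular formula = (C2H5O)×2 = C4H10O2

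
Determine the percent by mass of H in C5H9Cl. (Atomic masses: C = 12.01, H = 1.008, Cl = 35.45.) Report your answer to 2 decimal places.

Molar mass = 5(12.01) + 9(1.008) + 1(35.45) = 104.572 g/mol
Mass of H per mole = 9 × 1.008 = 9.072 g
% H = 9.072 / 104.572 × 100 = 8.68%

8.68%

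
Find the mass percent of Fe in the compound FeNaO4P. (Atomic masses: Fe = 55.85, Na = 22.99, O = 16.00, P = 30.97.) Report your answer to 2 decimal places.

32.13%

Molar mass = 1(55.85) + 1(22.99) + 4(16.00) + 1(30.97) = 173.810 g/mol
Mass of Fe per mole = 1 × 55.85 = 55.850 g
% Fe = 55.850 / 173.810 × 100 = 32.13%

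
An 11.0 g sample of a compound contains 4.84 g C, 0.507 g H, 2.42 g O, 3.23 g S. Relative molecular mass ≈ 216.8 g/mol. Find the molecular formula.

C8H10O3S2

n(C) = 4.84/12.01 = 0.403, n(H) = 0.507/1.008 = 0.503, n(O) = 2.42/16.00 = 0.1512, n(S) = 3.23/32.07 = 0.1007
Smallest is S at 0.1007 mol; normalising gives C 4.001, H 4.994, O 1.502, S 1.000
Scaling by 2: C 8.00, H 9.99, O 3.00, S 2.00 → C8H10O3S2
Empirical-formula mass = 218.30 g/mol
n = 216.8 / 218.30 = 0.99 ≈ 1
Molecular formula = empirical formula = C8H10O3S2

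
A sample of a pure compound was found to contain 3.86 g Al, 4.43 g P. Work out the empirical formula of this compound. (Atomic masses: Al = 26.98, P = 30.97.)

AlP

Al: 3.86 g ÷ 26.98 g/mol = 0.1431 mol
P: 4.43 g ÷ 30.97 g/mol = 0.143 mol
Divide by the smallest (0.143 mol P): Al 1.000, P 1.000
≈ 1:1 → AlP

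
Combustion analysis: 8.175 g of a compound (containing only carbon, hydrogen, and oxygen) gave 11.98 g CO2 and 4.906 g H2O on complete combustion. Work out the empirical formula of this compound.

CH2O

mol C = 11.98 / 44.01 = 0.2722; mass C = 0.2722 × 12.01 = 3.269 g
mol H = 2 × (4.906 / 18.02) = 0.5445; mass H = 0.5445 × 1.008 = 0.5489 g
mass O = 8.175 − (3.818) = 4.357 g → mol O = 0.2723
Ratios (÷ 0.2722): C 1.000, H 2.000, O 1.000
Ratio ≈ 1:2:1, so the empirical formula is CH2O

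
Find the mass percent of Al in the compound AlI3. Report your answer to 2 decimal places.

Molar mass = 1(26.98) + 3(126.90) = 407.680 g/mol
Mass of Al per mole = 1 × 26.98 = 26.980 g
% Al = 26.980 / 407.680 × 100 = 6.62%

6.62%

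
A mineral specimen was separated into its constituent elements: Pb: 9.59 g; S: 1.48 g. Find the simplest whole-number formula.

Pb: 9.59 g ÷ 207.2 g/mol = 0.04628 mol
S: 1.48 g ÷ 32.07 g/mol = 0.04615 mol
Smallest is S at 0.04615 mol; normalising gives Pb 1.003, S 1.000
≈ 1:1 → PbS

PbS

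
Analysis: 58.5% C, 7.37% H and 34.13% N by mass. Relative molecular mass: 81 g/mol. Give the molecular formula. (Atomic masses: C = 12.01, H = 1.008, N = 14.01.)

C4H6N2

Assume 100 g: 58.5 g C, 7.37 g H, 34.13 g N.
Moles — C: 58.5 / 12.01 = 4.871 mol; H: 7.37 / 1.008 = 7.312 mol; N: 34.13 / 14.01 = 2.436 mol
Ratios (÷ 2.436): C 1.999, H 3.001, N 1.000
Ratio ≈ 2:3:1, so the empirical formula is C2H3N
Empirical-formula mass = 41.05 g/mol
n = 81 / 41.05 = 1.97 ≈ 2
Molecular formula = (C2H3N)×2 = C4H6N2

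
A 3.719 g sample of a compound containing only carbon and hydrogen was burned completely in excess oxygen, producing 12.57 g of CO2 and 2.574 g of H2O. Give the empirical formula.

CH

mol C = 12.57 / 44.01 = 0.2856; mass C = 0.2856 × 12.01 = 3.430 g
mol H = 2 × (2.574 / 18.02) = 0.2857; mass H = 0.2857 × 1.008 = 0.2880 g
Ratios (÷ 0.2856): C 1.000, H 1.000
≈ 1:1 → CH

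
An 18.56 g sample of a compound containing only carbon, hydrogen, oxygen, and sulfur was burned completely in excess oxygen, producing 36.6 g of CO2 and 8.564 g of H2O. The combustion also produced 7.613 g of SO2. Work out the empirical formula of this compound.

C7H8O2S

mol C = 36.6 / 44.01 = 0.8316; mass C = 0.8316 × 12.01 = 9.988 g
mol H = 2 × (8.564 / 18.02) = 0.9505; mass H = 0.9505 × 1.008 = 0.9581 g
mol S = 7.613 / 64.07 = 0.1188; mass S = 3.811 g
mass O = 18.56 − (14.76) = 3.803 g → mol O = 0.2377
Smallest is S at 0.1188 mol; normalising gives C 6.999, H 7.999, O 2.001, S 1.000
Ratio ≈ 7:8:2:1, so the empirical formula is C7H8O2S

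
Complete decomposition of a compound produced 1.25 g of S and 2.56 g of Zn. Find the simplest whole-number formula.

Moles — S: 1.25 / 32.07 = 0.03898 mol; Zn: 2.56 / 65.38 = 0.03916 mol
Smallest is S at 0.03898 mol; normalising gives S 1.000, Zn 1.005
→ SZn

SZn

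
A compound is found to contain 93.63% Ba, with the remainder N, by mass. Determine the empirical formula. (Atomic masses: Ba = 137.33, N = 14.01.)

Assume 100 g: 93.63 g Ba, 6.37 g N.
Ba: 93.63 g ÷ 137.33 g/mol = 0.6818 mol
N: 6.37 g ÷ 14.01 g/mol = 0.4547 mol
Smallest is N at 0.4547 mol; normalising gives Ba 1.500, N 1.000
Multiply by 2: Ba 3.00, N 2.00 → Ba3N2

Ba3N2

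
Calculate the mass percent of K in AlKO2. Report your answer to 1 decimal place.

Molar mass = 1(26.98) + 1(39.10) + 2(16.00) = 98.080 g/mol
Mass of K per mole = 1 × 39.10 = 39.100 g
% K = 39.100 / 98.080 × 100 = 39.9%

39.9%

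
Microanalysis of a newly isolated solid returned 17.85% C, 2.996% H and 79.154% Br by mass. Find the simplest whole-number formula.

C3H6Br2

Assume 100 g: 17.85 g C, 2.996 g H, 79.154 g Br.
Moles — C: 17.85 / 12.01 = 1.486 mol; H: 2.996 / 1.008 = 2.972 mol; Br: 79.154 / 79.90 = 0.9907 mol
Divide by the smallest (0.9907 mol Br): C 1.500, H 3.000, Br 1.000
Multiply by 2: C 3.00, H 6.00, Br 2.00 → C3H6Br2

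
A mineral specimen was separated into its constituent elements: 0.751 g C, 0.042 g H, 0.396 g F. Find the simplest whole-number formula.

C3H2F

n(C) = 0.751/12.01 = 0.06253, n(H) = 0.042/1.008 = 0.04167, n(F) = 0.396/19.00 = 0.02084
Divide by the smallest (0.02084 mol F): C 3.000, H 1.999, F 1.000
→ C3H2F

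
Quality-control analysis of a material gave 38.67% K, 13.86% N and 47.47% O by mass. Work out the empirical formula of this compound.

Assume 100 g: 38.67 g K, 13.86 g N, 47.47 g O.
Moles — K: 38.67 / 39.10 = 0.989 mol; N: 13.86 / 14.01 = 0.9893 mol; O: 47.47 / 16.00 = 2.967 mol
Ratios (÷ 0.989): K 1.000, N 1.000, O 3.000
→ KNO3

KNO3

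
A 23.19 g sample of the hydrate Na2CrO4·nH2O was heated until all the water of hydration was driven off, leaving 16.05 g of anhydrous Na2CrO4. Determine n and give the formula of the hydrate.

Mass of water lost = 23.19 − 16.05 = 7.14 g → 7.14 / 18.02 = 0.3962 mol H2O
Molar mass of Na2CrO4 = 161.98 g/mol → mol Na2CrO4 = 16.05 / 161.98 = 0.09909
n = 0.3962 / 0.09909 = 4.00 ≈ 4 → Na2CrO4·4H2O

Na2CrO4·4H2O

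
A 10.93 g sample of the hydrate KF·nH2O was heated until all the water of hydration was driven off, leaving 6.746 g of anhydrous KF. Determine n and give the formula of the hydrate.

Mass of water lost = 10.93 − 6.746 = 4.184 g → 4.184 / 18.02 = 0.2322 mol H2O
Molar mass of KF = 58.10 g/mol → mol KF = 6.746 / 58.10 = 0.1161
n = 0.2322 / 0.1161 = 2.00 ≈ 2 → KF·2H2O

KF·2H2O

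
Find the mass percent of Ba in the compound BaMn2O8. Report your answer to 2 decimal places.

Molar mass = 1(137.33) + 2(54.94) + 8(16.00) = 375.210 g/mol
Mass of Ba per mole = 1 × 137.33 = 137.330 g
% Ba = 137.330 / 375.210 × 100 = 36.60%

36.60%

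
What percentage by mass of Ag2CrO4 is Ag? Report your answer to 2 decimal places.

65.03%

Molar mass = 2(107.87) + 1(52.00) + 4(16.00) = 331.740 g/mol
Mass of Ag per mole = 2 × 107.87 = 215.740 g
% Ag = 215.740 / 331.740 × 100 = 65.03%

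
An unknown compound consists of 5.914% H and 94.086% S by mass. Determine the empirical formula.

H2S

Assume 100 g: 5.914 g H, 94.086 g S.
H: 5.914 g ÷ 1.008 g/mol = 5.867 mol
S: 94.086 g ÷ 32.07 g/mol = 2.934 mol
Divide by the smallest (2.934 mol S): H 2.000, S 1.000
≈ 2:1 → H2S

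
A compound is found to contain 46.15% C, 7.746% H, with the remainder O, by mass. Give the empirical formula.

C4H8O3

Assume 100 g: 46.15 g C, 7.746 g H, 46.104 g O.
C: 46.15 g ÷ 12.01 g/mol = 3.843 mol
H: 7.746 g ÷ 1.008 g/mol = 7.685 mol
O: 46.104 g ÷ 16.00 g/mol = 2.881 mol
Divide by the smallest (2.881 mol O): C 1.334, H 2.667, O 1.000
×3: C 4.00, H 8.00, O 3.00 → C4H8O3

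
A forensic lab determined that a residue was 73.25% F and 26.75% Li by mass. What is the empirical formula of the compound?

FLi

Assume 100 g: 73.25 g F, 26.75 g Li.
F: 73.25 g ÷ 19.00 g/mol = 3.855 mol
Li: 26.75 g ÷ 6.94 g/mol = 3.854 mol
Divide by the smallest (3.854 mol Li): F 1.000, Li 1.000
≈ 1:1 → FLi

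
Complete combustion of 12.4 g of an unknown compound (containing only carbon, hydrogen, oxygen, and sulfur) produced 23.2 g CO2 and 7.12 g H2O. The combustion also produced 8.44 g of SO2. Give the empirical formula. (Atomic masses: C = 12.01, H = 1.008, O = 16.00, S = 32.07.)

mol C = 23.2 / 44.01 = 0.5272; mass C = 0.5272 × 12.01 = 6.331 g
mol H = 2 × (7.12 / 18.02) = 0.7902; mass H = 0.7902 × 1.008 = 0.7966 g
mol S = 8.44 / 64.07 = 0.1317; mass S = 4.225 g
mass O = 12.4 − (11.35) = 1.048 g → mol O = 0.06548
Ratios (÷ 0.06548): C 8.050, H 12.068, O 1.000, S 2.012
≈ 8:12:1:2 → C8H12OS2

C8H12OS2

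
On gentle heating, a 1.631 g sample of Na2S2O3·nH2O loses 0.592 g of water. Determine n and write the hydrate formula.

Na2S2O3·5H2O

Mass of anhydrous Na2S2O3 = 1.631 − 0.592 = 1.039 g
mol H2O = 0.592 / 18.02 = 0.03285
Molar mass of Na2S2O3 = 158.12 g/mol → mol Na2S2O3 = 1.039 / 158.12 = 0.006571
n = 0.03285 / 0.006571 = 5.00 ≈ 5 → Na2S2O3·5H2O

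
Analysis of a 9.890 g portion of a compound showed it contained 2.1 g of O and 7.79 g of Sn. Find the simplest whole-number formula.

O: 2.1 g ÷ 16.00 g/mol = 0.1313 mol
Sn: 7.79 g ÷ 118.71 g/mol = 0.06562 mol
Ratios (÷ 0.06562): O 2.000, Sn 1.000
→ O2Sn

O2Sn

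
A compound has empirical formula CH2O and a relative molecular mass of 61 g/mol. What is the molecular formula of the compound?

Empirical-formula mass = 30.03 g/mol
n = 61 / 30.03 = 2.03 ≈ 2
Molecular formula = (CH2O)2 = C2H4O2

C2H4O2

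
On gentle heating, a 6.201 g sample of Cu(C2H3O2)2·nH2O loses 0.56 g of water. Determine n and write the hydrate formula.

Mass of anhydrous Cu(C2H3O2)2 = 6.201 − 0.56 = 5.641 g
mol H2O = 0.56 / 18.02 = 0.03108
Molar mass of Cu(C2H3O2)2 = 181.64 g/mol → mol Cu(C2H3O2)2 = 5.641 / 181.64 = 0.03106
n = 0.03108 / 0.03106 = 1.00 ≈ 1 → Cu(C2H3O2)2·H2O

Cu(C2H3O2)2·H2O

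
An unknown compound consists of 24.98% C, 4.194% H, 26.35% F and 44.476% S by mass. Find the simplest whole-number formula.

C3H6F2S2

Assume 100 g: 24.98 g C, 4.194 g H, 26.35 g F, 44.476 g S.
n(C) = 24.98/12.01 = 2.08, n(H) = 4.194/1.008 = 4.161, n(F) = 26.35/19.00 = 1.387, n(S) = 44.476/32.07 = 1.387
Ratios (÷ 1.387): C 1.500, H 3.000, F 1.000, S 1.000
×2: C 3.00, H 6.00, F 2.00, S 2.00 → C3H6F2S2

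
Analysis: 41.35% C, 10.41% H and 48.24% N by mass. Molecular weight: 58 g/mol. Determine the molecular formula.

C2H6N2

Assume 100 g: 41.35 g C, 10.41 g H, 48.24 g N.
n(C) = 41.35/12.01 = 3.443, n(H) = 10.41/1.008 = 10.33, n(N) = 48.24/14.01 = 3.443
Divide by the smallest (3.443 mol C): C 1.000, H 3.000, N 1.000
Ratio ≈ 1:3:1, so the empirical formula is CH3N
Empirical-formula mass = 29.04 g/mol
n = 58 / 29.04 = 2.00 ≈ 2
Molecular formula = (CH3N)×2 = C2H6N2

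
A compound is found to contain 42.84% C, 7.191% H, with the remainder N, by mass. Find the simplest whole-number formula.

Assume 100 g: 42.84 g C, 7.191 g H, 49.969 g N.
Moles — C: 42.84 / 12.01 = 3.567 mol; H: 7.191 / 1.008 = 7.134 mol; N: 49.969 / 14.01 = 3.567 mol
Ratios (÷ 3.567): C 1.000, H 2.000, N 1.000
Ratio ≈ 1:2:1, so the empirical formula is CH2N

CH2N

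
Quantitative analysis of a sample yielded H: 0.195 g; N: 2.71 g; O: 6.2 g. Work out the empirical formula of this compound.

HNO2

Moles — H: 0.195 / 1.008 = 0.1935 mol; N: 2.71 / 14.01 = 0.1934 mol; O: 6.2 / 16.00 = 0.3875 mol
Smallest is N at 0.1934 mol; normalising gives H 1.000, N 1.000, O 2.003
≈ 1:1:2 → HNO2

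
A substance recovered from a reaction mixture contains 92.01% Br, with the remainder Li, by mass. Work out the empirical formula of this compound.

BrLi

Assume 100 g: 92.01 g Br, 7.99 g Li.
Moles — Br: 92.01 / 79.90 = 1.152 mol; Li: 7.99 / 6.94 = 1.151 mol
Divide by the smallest (1.151 mol Li): Br 1.000, Li 1.000
≈ 1:1 → BrLi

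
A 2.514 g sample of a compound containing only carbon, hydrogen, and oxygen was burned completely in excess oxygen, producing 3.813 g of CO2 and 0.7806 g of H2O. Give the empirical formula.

CHO

mol C = 3.813 / 44.01 = 0.08664; mass C = 0.08664 × 12.01 = 1.041 g
mol H = 2 × (0.7806 / 18.02) = 0.08664; mass H = 0.08664 × 1.008 = 0.08733 g
mass O = 2.514 − (1.128) = 1.386 g → mol O = 0.08663
Divide by the smallest (0.08663 mol O): C 1.000, H 1.000, O 1.000
≈ 1:1:1 → CHO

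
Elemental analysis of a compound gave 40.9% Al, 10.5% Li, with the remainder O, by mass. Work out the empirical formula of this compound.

AlLiO2

Assume 100 g: 40.9 g Al, 10.5 g Li, 48.6 g O.
Moles — Al: 40.9 / 26.98 = 1.516 mol; Li: 10.5 / 6.94 = 1.513 mol; O: 48.6 / 16.00 = 3.038 mol
Divide by the smallest (1.513 mol Li): Al 1.002, Li 1.000, O 2.008
≈ 1:1:2 → AlLiO2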